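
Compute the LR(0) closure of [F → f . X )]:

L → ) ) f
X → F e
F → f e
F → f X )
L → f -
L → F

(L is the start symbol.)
To compute CLOSURE, for each item [A → α.Bβ] where B is a non-terminal, add [B → .γ] for all productions B → γ; repeat for the newly added items until nothing changes.

Start with: [F → f . X )]
  [F → f . X )] has the dot before X: add [X → . F e]
  [X → . F e] has the dot before F: add [F → . f e], [F → . f X )]
No further items can be added.

CLOSURE = { [F → . f X )], [F → . f e], [F → f . X )], [X → . F e] }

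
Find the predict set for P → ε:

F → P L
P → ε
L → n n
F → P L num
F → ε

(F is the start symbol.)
{ 'n' }

PREDICT(P → ε) = (FIRST(RHS) \ {ε}) ∪ (FOLLOW(P) if ε ∈ FIRST(RHS), i.e. RHS ⇒* ε)
The right-hand side is ε (FIRST(ε) = { ε }), so the predict set is FOLLOW(P) = { 'n' }
PREDICT(P → ε) = { 'n' }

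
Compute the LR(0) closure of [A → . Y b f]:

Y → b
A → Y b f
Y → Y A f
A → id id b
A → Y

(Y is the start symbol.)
To compute CLOSURE, for each item [A → α.Bβ] where B is a non-terminal, add [B → .γ] for all productions B → γ; repeat for the newly added items until nothing changes.

Start with: [A → . Y b f]
  [A → . Y b f] has the dot before Y: add [Y → . b], [Y → . Y A f]
No further items can be added.

CLOSURE = { [A → . Y b f], [Y → . Y A f], [Y → . b] }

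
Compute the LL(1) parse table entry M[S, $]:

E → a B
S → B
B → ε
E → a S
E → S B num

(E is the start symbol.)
S → B

To find M[S, $], we find productions for S where $ is in the predict set (PREDICT(N → α) = (FIRST(α) \ {ε}) ∪ (FOLLOW(N) if α ⇒* ε)).

Relevant sets:
  FIRST(B) = { ε }
  FOLLOW(S) = { $, 'num' }

S → B: PREDICT = { $, 'num' }
  $ is in predict set, so this production goes in M[S, $]

M[S, $] = S → B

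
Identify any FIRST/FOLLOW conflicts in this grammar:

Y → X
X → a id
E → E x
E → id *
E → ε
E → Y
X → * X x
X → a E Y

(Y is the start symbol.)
Yes. E → E x with FOLLOW(E) on { '*', 'a', 'x' }; E → Y with FOLLOW(E) on { '*', 'a' }

A FIRST/FOLLOW conflict occurs when a non-terminal N has a nullable alternative N → β (β ⇒* ε) and another alternative N → α with FIRST(α) ∩ FOLLOW(N) ≠ ∅: on such a lookahead the parser cannot decide between expanding α and letting N vanish via β.

Nullable non-terminals: E.
FIRST sets used below: FIRST(E) = { '*', 'a', 'id', 'x', ε }, FIRST(Y) = { '*', 'a' }

E: nullable alternative(s) E → ε; FOLLOW(E) = { '*', 'a', 'x' }
  E → E x: FIRST \ {ε} = { '*', 'a', 'id', 'x' } — overlaps FOLLOW(E) on { '*', 'a', 'x' }: CONFLICT
  E → id *: FIRST \ {ε} = { 'id' } — disjoint from FOLLOW(E)
  E → ε: FIRST \ {ε} = { } — this is the only nullable alternative, skip
  E → Y: FIRST \ {ε} = { '*', 'a' } — overlaps FOLLOW(E) on { '*', 'a' }: CONFLICT

X, Y have no nullable alternative, so no FIRST/FOLLOW check is needed there.

So the grammar has 2 FIRST/FOLLOW conflicts (marked CONFLICT above).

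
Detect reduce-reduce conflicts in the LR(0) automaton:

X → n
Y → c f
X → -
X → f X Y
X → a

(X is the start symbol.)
A reduce-reduce conflict occurs when an LR(0) state has two complete items [A → α .] and [B → β .] — both call for a reduction, and with no lookahead the parser cannot choose between them.

Augment with X' → X and build the canonical LR(0) collection (I0 = CLOSURE({[X' → . X]}), then GOTO on every symbol after a dot until no new states appear). It has 10 states:
  I0: { [X → . -], [X → . a], [X → . f X Y], [X → . n], [X' → . X] }  — shift
  I1: { [X → - .] }  — reduce
  I2: { [X' → X .] }  — accept
  I3: { [X → a .] }  — reduce
  I4: { [X → . -], [X → . a], [X → . f X Y], [X → . n], [X → f . X Y] }  — shift
  I5: { [X → n .] }  — reduce
  I6: { [X → f X . Y], [Y → . c f] }  — shift
  I7: { [X → f X Y .] }  — reduce
  I8: { [Y → c . f] }  — shift
  I9: { [Y → c f .] }  — reduce

No state contains more than one complete item.

Answer: No reduce-reduce conflicts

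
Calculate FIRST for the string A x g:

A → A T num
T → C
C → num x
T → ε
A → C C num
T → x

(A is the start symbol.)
{ 'num' }

FIRST sets of the non-terminals involved (from the grammar, by fixed-point iteration):
  FIRST(A) = { 'num' }

To compute FIRST(A x g), process the symbols left to right:
Symbol A is a non-terminal. Add FIRST(A) \ {ε} = { 'num' }
A is not nullable (ε ∉ FIRST(A)), so stop here.
FIRST(A x g) = { 'num' }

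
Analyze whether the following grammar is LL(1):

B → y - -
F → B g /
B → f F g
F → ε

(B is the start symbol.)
A grammar is LL(1) if for each non-terminal N with multiple productions, the predict sets of those productions are pairwise disjoint, where PREDICT(N → α) = (FIRST(α) \ {ε}) ∪ (FOLLOW(N) if α ⇒* ε).

Relevant sets:
  FIRST(B) = { 'f', 'y' }
  FOLLOW(F) = { 'g' }

For B:
  PREDICT(B → y '-' '-') = { 'y' }
  PREDICT(B → f F g) = { 'f' }
For F:
  PREDICT(F → B g '/') = { 'f', 'y' }
  PREDICT(F → ε) = { 'g' }

All predict sets are disjoint. The grammar IS LL(1).

Answer: Yes, the grammar is LL(1).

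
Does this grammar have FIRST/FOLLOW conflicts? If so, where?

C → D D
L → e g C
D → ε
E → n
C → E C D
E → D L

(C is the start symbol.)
Nullable non-terminals: C, D.
FIRST sets used below: FIRST(D) = { ε }, FIRST(E) = { 'e', 'n' }

C: nullable alternative(s) C → D D; FOLLOW(C) = { $, 'e', 'n' }
  C → D D: FIRST \ {ε} = { } — this is the only nullable alternative, skip
  C → E C D: FIRST \ {ε} = { 'e', 'n' } — overlaps FOLLOW(C) on { 'e', 'n' }: CONFLICT
D has a nullable alternative but only one production, so nothing to check.

E, L have no nullable alternative, so no FIRST/FOLLOW check is needed there.

So the grammar has 1 FIRST/FOLLOW conflict (marked CONFLICT above).

Answer: Yes. C → E C D with FOLLOW(C) on { 'e', 'n' }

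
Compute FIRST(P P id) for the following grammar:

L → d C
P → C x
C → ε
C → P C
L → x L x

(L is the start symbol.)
FIRST sets of the non-terminals involved (from the grammar, by fixed-point iteration):
  FIRST(P) = { 'x' }

To compute FIRST(P P id), process the symbols left to right:
Symbol P is a non-terminal. Add FIRST(P) \ {ε} = { 'x' }
P is not nullable (ε ∉ FIRST(P)), so stop here.
FIRST(P P id) = { 'x' }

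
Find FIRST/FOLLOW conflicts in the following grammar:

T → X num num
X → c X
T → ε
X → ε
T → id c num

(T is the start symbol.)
No FIRST/FOLLOW conflicts.

A FIRST/FOLLOW conflict occurs when a non-terminal N has a nullable alternative N → β (β ⇒* ε) and another alternative N → α with FIRST(α) ∩ FOLLOW(N) ≠ ∅: on such a lookahead the parser cannot decide between expanding α and letting N vanish via β.

Nullable non-terminals: T, X.
FIRST sets used below: FIRST(X) = { 'c', ε }

T: nullable alternative(s) T → ε; FOLLOW(T) = { $ }
  T → X num num: FIRST \ {ε} = { 'c', 'num' } — disjoint from FOLLOW(T)
  T → ε: FIRST \ {ε} = { } — this is the only nullable alternative, skip
  T → id c num: FIRST \ {ε} = { 'id' } — disjoint from FOLLOW(T)

X: nullable alternative(s) X → ε; FOLLOW(X) = { 'num' }
  X → c X: FIRST \ {ε} = { 'c' } — disjoint from FOLLOW(X)
  X → ε: FIRST \ {ε} = { } — this is the only nullable alternative, skip

No FIRST/FOLLOW conflicts found.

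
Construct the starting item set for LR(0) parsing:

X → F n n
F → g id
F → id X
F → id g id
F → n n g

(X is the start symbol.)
{ [F → . g id], [F → . id X], [F → . id g id], [F → . n n g], [X → . F n n], [X' → . X] }

First, augment the grammar with X' → X
I₀ = CLOSURE({ [X' → . X] }):
  [X' → . X] has the dot before X: add [X → . F n n]
  [X → . F n n] has the dot before F: add [F → . g id], [F → . id X], [F → . id g id], [F → . n n g]
No further items can be added.

I₀ = { [F → . g id], [F → . id X], [F → . id g id], [F → . n n g], [X → . F n n], [X' → . X] }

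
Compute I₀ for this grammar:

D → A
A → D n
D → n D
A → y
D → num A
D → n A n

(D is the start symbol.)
{ [A → . D n], [A → . y], [D → . A], [D → . n A n], [D → . n D], [D → . num A], [D' → . D] }

First, augment the grammar with D' → D
I₀ = CLOSURE({ [D' → . D] }):
  [D' → . D] has the dot before D: add [D → . A], [D → . n D], [D → . num A], [D → . n A n]
  [D → . A] has the dot before A: add [A → . D n], [A → . y]
No further items can be added.

I₀ = { [A → . D n], [A → . y], [D → . A], [D → . n A n], [D → . n D], [D → . num A], [D' → . D] }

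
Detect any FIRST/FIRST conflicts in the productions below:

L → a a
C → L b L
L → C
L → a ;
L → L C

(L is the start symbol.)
A FIRST/FIRST conflict occurs when two productions N → α and N → β for the same non-terminal have FIRST(α) ∩ FIRST(β) ≠ ∅ (with ε ∈ FIRST of a nullable right-hand side, so two nullable alternatives also conflict).

FIRST sets of the non-terminals at (or reachable through a nullable prefix from) the front of some alternative:
  FIRST(C) = { 'a' }
  FIRST(L) = { 'a' }

Productions for L:
  L → a a: FIRST = { 'a' }
  L → C: FIRST = { 'a' }
  L → a ;: FIRST = { 'a' }
  L → L C: FIRST = { 'a' }
C has only one production, so no FIRST/FIRST conflict is possible there.

Conflict for L: L → a a and L → C
  Overlap: { 'a' }
Conflict for L: L → a a and L → a ;
  Overlap: { 'a' }
Conflict for L: L → a a and L → L C
  Overlap: { 'a' }
Conflict for L: L → C and L → a ;
  Overlap: { 'a' }
Conflict for L: L → C and L → L C
  Overlap: { 'a' }
Conflict for L: L → a ; and L → L C
  Overlap: { 'a' }

Answer: Yes. L → a a / L → C on { 'a' }; L → a a / L → a ';' on { 'a' }; L → a a / L → L C on { 'a' }; L → C / L → a ';' on { 'a' }; L → C / L → L C on { 'a' }; L → a ';' / L → L C on { 'a' }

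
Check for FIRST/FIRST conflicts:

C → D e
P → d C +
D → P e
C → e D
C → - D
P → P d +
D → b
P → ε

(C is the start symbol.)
Yes. C → D e / C → e D on { 'e' }; P → d C '+' / P → P d '+' on { 'd' }

A FIRST/FIRST conflict occurs when two productions N → α and N → β for the same non-terminal have FIRST(α) ∩ FIRST(β) ≠ ∅ (with ε ∈ FIRST of a nullable right-hand side, so two nullable alternatives also conflict).

FIRST sets of the non-terminals at (or reachable through a nullable prefix from) the front of some alternative:
  FIRST(D) = { 'b', 'd', 'e' }
  FIRST(P) = { 'd', ε }

Productions for C:
  C → D e: FIRST = { 'b', 'd', 'e' }
  C → e D: FIRST = { 'e' }
  C → - D: FIRST = { '-' }
Productions for P:
  P → d C +: FIRST = { 'd' }
  P → P d +: FIRST = { 'd' }
  P → ε: FIRST = { ε }
Productions for D:
  D → P e: FIRST = { 'd', 'e' }
  D → b: FIRST = { 'b' }

Conflict for C: C → D e and C → e D
  Overlap: { 'e' }
Conflict for P: P → d C + and P → P d +
  Overlap: { 'd' }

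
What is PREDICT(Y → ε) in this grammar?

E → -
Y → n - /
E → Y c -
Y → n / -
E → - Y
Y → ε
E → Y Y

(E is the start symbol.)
PREDICT(Y → ε) = (FIRST(RHS) \ {ε}) ∪ (FOLLOW(Y) if ε ∈ FIRST(RHS), i.e. RHS ⇒* ε)
The right-hand side is ε (FIRST(ε) = { ε }), so the predict set is FOLLOW(Y) = { $, 'c', 'n' }
PREDICT(Y → ε) = { $, 'c', 'n' }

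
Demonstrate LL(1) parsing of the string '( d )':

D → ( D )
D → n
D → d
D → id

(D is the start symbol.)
Stack is shown with the top on the left.

Stack    Input    Action
------------------------
D $      ( d ) $  output D → ( D )
( D ) $  ( d ) $  match '('
D ) $    d ) $    output D → d
d ) $    d ) $    match 'd'
) $      ) $      match ')'
$        $        accept

The string is accepted.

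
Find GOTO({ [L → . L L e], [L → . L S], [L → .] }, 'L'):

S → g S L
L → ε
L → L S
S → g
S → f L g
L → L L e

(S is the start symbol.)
{ [L → . L L e], [L → . L S], [L → .], [L → L . L e], [L → L . S], [S → . f L g], [S → . g S L], [S → . g] }

GOTO(I, 'L') = CLOSURE({ [A → αX.β] : [A → α.Xβ] ∈ I, X = 'L' })

Items with dot before 'L', with the dot advanced:
  [L → . L L e] → [L → L . L e]
  [L → . L S] → [L → L . S]
Closure of the advanced items:
  [L → L . L e] has the dot before L: add [L → .], [L → . L S], [L → . L L e]
  [L → L . S] has the dot before S: add [S → . g S L], [S → . g], [S → . f L g]

GOTO = { [L → . L L e], [L → . L S], [L → .], [L → L . L e], [L → L . S], [S → . f L g], [S → . g S L], [S → . g] }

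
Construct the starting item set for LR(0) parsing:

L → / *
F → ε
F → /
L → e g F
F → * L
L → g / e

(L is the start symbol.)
First, augment the grammar with L' → L
I₀ = CLOSURE({ [L' → . L] }):
  [L' → . L] has the dot before L: add [L → . / *], [L → . e g F], [L → . g / e]
No further items can be added.

I₀ = { [L → . / *], [L → . e g F], [L → . g / e], [L' → . L] }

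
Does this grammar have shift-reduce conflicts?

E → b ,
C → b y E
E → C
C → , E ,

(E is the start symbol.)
No shift-reduce conflicts

A shift-reduce conflict occurs when an LR(0) state has both:
  - a complete (reduce) item [A → α .] (dot at the end), and
  - a shift item [B → β . c γ] (dot before a terminal).

Augment with E' → E and build the canonical LR(0) collection (I0 = CLOSURE({[E' → . E]}), then GOTO on every symbol after a dot until no new states appear). It has 10 states:
  I0: { [C → . , E ,], [C → . b y E], [E → . C], [E → . b ,], [E' → . E] }  — shift
  I1: { [C → , . E ,], [C → . , E ,], [C → . b y E], [E → . C], [E → . b ,] }  — shift
  I2: { [E → C .] }  — reduce
  I3: { [E' → E .] }  — accept
  I4: { [C → b . y E], [E → b . ,] }  — shift
  I5: { [E → b , .] }  — reduce
  I6: { [C → . , E ,], [C → . b y E], [C → b y . E], [E → . C], [E → . b ,] }  — shift
  I7: { [C → b y E .] }  — reduce
  I8: { [C → , E . ,] }  — shift
  I9: { [C → , E , .] }  — reduce

No state contains both a complete item and a shift item.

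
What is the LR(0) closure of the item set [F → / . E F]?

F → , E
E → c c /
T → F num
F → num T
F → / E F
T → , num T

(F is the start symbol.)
To compute CLOSURE, for each item [A → α.Bβ] where B is a non-terminal, add [B → .γ] for all productions B → γ; repeat for the newly added items until nothing changes.

Start with: [F → / . E F]
  [F → / . E F] has the dot before E: add [E → . c c /]
No further items can be added.

CLOSURE = { [E → . c c /], [F → / . E F] }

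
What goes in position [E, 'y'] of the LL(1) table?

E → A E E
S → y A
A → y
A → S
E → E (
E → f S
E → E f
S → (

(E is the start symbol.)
To find M[E, 'y'], we find productions for E where 'y' is in the predict set (PREDICT(N → α) = (FIRST(α) \ {ε}) ∪ (FOLLOW(N) if α ⇒* ε)).

Relevant sets:
  FIRST(A) = { '(', 'y' }
  FIRST(E) = { '(', 'f', 'y' }

E → A E E: PREDICT = { '(', 'y' }
  'y' is in predict set, so this production goes in M[E, 'y']
E → E (: PREDICT = { '(', 'f', 'y' }
  'y' is in predict set, so this production goes in M[E, 'y']
E → f S: PREDICT = { 'f' }
E → E f: PREDICT = { '(', 'f', 'y' }
  'y' is in predict set, so this production goes in M[E, 'y']

M[E, 'y'] = E → A E E, E → E (, E → E f  (a multiply-defined cell — the grammar is not LL(1))

Answer: E → A E E, E → E (, E → E f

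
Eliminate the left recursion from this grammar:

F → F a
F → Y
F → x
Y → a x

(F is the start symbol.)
F is directly left-recursive. The standard transformation for
  A → A α₁ | ... | A α_m | β₁ | ... | β_n
is
  A  → β₁ A' | ... | β_n A'
  A' → α₁ A' | ... | α_m A' | ε

F → Y becomes F → Y F'
F → x becomes F → x F'
F → F a becomes F' → a F'
Add F' → ε

Productions for other non-terminals are unchanged:
  Y → a x

Resulting grammar:
F → Y F'
F → x F'
F' → a F'
F' → ε
Y → a x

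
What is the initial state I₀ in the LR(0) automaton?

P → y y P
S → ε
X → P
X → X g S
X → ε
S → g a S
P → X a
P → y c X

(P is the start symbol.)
{ [P → . X a], [P → . y c X], [P → . y y P], [P' → . P], [X → . P], [X → . X g S], [X → .] }

First, augment the grammar with P' → P
I₀ = CLOSURE({ [P' → . P] }):
  [P' → . P] has the dot before P: add [P → . y y P], [P → . X a], [P → . y c X]
  [P → . X a] has the dot before X: add [X → . P], [X → . X g S], [X → .]
No further items can be added.

I₀ = { [P → . X a], [P → . y c X], [P → . y y P], [P' → . P], [X → . P], [X → . X g S], [X → .] }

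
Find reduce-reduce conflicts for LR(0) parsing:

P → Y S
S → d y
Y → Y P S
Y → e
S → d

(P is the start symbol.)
Augment with P' → P and build the canonical LR(0) collection (I0 = CLOSURE({[P' → . P]}), then GOTO on every symbol after a dot until no new states appear). It has 9 states:
  I0: { [P → . Y S], [P' → . P], [Y → . Y P S], [Y → . e] }  — shift
  I1: { [P' → P .] }  — accept
  I2: { [P → . Y S], [P → Y . S], [S → . d y], [S → . d], [Y → . Y P S], [Y → . e], [Y → Y . P S] }  — shift
  I3: { [Y → e .] }  — reduce
  I4: { [S → . d y], [S → . d], [Y → Y P . S] }  — shift
  I5: { [P → Y S .] }  — reduce
  I6: { [S → d . y], [S → d .] }  — shift, reduce
  I7: { [S → d y .] }  — reduce
  I8: { [Y → Y P S .] }  — reduce

No state contains more than one complete item.

Answer: No reduce-reduce conflicts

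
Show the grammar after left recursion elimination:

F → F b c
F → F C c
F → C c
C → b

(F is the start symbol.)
F is directly left-recursive. The standard transformation for
  A → A α₁ | ... | A α_m | β₁ | ... | β_n
is
  A  → β₁ A' | ... | β_n A'
  A' → α₁ A' | ... | α_m A' | ε

F → C c becomes F → C c F'
F → F b c becomes F' → b c F'
F → F C c becomes F' → C c F'
Add F' → ε

Productions for other non-terminals are unchanged:
  C → b

Resulting grammar:
F → C c F'
F' → b c F'
F' → C c F'
F' → ε
C → b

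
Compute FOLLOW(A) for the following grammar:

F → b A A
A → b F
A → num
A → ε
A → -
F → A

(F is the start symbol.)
{ $, '-', 'b', 'num' }

To compute FOLLOW(A), find every occurrence of A on a right-hand side N → α A β: add FIRST(β) \ {ε}, and if β is empty or nullable also add FOLLOW(N). Iterate to a fixed point.

In F → b A A: A is followed by A, add FIRST(A) \ {ε} = { '-', 'b', 'num' }
  A is nullable, so also add FOLLOW(F)
In F → b A A: A is at the end, add FOLLOW(F)
In F → A: A is at the end, add FOLLOW(F)

The FOLLOW sets referred to above (computed the same way, to a fixed point):
  FOLLOW(F) = { $, '-', 'b', 'num' }

Taking the union: FOLLOW(A) = { $, '-', 'b', 'num' }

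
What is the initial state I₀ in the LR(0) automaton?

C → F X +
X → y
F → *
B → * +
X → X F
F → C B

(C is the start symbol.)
First, augment the grammar with C' → C
I₀ = CLOSURE({ [C' → . C] }):
  [C' → . C] has the dot before C: add [C → . F X +]
  [C → . F X +] has the dot before F: add [F → . *], [F → . C B]
No further items can be added.

I₀ = { [C → . F X +], [C' → . C], [F → . *], [F → . C B] }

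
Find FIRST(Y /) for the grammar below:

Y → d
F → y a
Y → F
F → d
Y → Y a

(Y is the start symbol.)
FIRST sets of the non-terminals involved (from the grammar, by fixed-point iteration):
  FIRST(Y) = { 'd', 'y' }

To compute FIRST(Y /), process the symbols left to right:
Symbol Y is a non-terminal. Add FIRST(Y) \ {ε} = { 'd', 'y' }
Y is not nullable (ε ∉ FIRST(Y)), so stop here.
FIRST(Y /) = { 'd', 'y' }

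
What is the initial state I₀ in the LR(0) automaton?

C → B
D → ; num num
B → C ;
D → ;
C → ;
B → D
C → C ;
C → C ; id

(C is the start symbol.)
{ [B → . C ;], [B → . D], [C → . ;], [C → . B], [C → . C ; id], [C → . C ;], [C' → . C], [D → . ; num num], [D → . ;] }

First, augment the grammar with C' → C
I₀ = CLOSURE({ [C' → . C] }):
  [C' → . C] has the dot before C: add [C → . B], [C → . ;], [C → . C ;], [C → . C ; id]
  [C → . B] has the dot before B: add [B → . C ;], [B → . D]
  [B → . D] has the dot before D: add [D → . ; num num], [D → . ;]
No further items can be added.

I₀ = { [B → . C ;], [B → . D], [C → . ;], [C → . B], [C → . C ; id], [C → . C ;], [C' → . C], [D → . ; num num], [D → . ;] }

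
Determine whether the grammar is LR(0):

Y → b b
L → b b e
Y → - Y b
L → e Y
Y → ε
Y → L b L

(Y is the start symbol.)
A grammar is LR(0) if no state in the canonical LR(0) collection has:
  - both a shift item (dot before a terminal) and a complete item (shift-reduce conflict), or
  - two or more complete items (reduce-reduce conflict; the accept item [Y' → Y .] counts as a complete item here).

Augment with Y' → Y and build the canonical LR(0) collection (I0 = CLOSURE({[Y' → . Y]}), then GOTO on every symbol after a dot until no new states appear). It has 15 states:
  I0: { [L → . b b e], [L → . e Y], [Y → . - Y b], [Y → . L b L], [Y → . b b], [Y → .], [Y' → . Y] }  — shift, reduce
  I1: { [L → . b b e], [L → . e Y], [Y → - . Y b], [Y → . - Y b], [Y → . L b L], [Y → . b b], [Y → .] }  — shift, reduce
  I2: { [Y → L . b L] }  — shift
  I3: { [Y' → Y .] }  — accept
  I4: { [L → b . b e], [Y → b . b] }  — shift
  I5: { [L → . b b e], [L → . e Y], [L → e . Y], [Y → . - Y b], [Y → . L b L], [Y → . b b], [Y → .] }  — shift, reduce
  I6: { [L → e Y .] }  — reduce
  I7: { [L → b b . e], [Y → b b .] }  — shift, reduce
  I8: { [L → b b e .] }  — reduce
  I9: { [L → . b b e], [L → . e Y], [Y → L b . L] }  — shift
  I10: { [Y → L b L .] }  — reduce
  I11: { [L → b . b e] }  — shift
  I12: { [L → b b . e] }  — shift
  I13: { [Y → - Y . b] }  — shift
  I14: { [Y → - Y b .] }  — reduce

Conflict in state I0:
  Shift-reduce conflict between [Y → .] and [L → . b b e]
So the grammar is NOT LR(0).

Answer: No. Shift-reduce conflict between [Y → .] and [L → . b b e]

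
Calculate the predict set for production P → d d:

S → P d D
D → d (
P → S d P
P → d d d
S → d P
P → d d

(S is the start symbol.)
PREDICT(P → d d) = (FIRST(RHS) \ {ε}) ∪ (FOLLOW(P) if ε ∈ FIRST(RHS), i.e. RHS ⇒* ε)
FIRST(d d) = { 'd' }
ε ∉ FIRST(d d), so FOLLOW(P) is not added.
PREDICT(P → d d) = { 'd' }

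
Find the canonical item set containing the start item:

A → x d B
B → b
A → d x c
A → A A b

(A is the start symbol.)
{ [A → . A A b], [A → . d x c], [A → . x d B], [A' → . A] }

First, augment the grammar with A' → A
I₀ = CLOSURE({ [A' → . A] }):
  [A' → . A] has the dot before A: add [A → . x d B], [A → . d x c], [A → . A A b]
No further items can be added.

I₀ = { [A → . A A b], [A → . d x c], [A → . x d B], [A' → . A] }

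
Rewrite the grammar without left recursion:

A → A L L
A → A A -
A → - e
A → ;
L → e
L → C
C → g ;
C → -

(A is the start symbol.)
A → - e A'
A → ; A'
A' → L L A'
A' → A - A'
A' → ε
L → e
L → C
C → g ;
C → -

A is directly left-recursive. The standard transformation for
  A → A α₁ | ... | A α_m | β₁ | ... | β_n
is
  A  → β₁ A' | ... | β_n A'
  A' → α₁ A' | ... | α_m A' | ε

A → - e becomes A → - e A'
A → ; becomes A → ; A'
A → A L L becomes A' → L L A'
A → A A - becomes A' → A - A'
Add A' → ε

Productions for other non-terminals are unchanged:
  L → e
  L → C
  C → g ;
  C → -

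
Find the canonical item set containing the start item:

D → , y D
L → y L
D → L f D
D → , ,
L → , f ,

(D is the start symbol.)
{ [D → . , ,], [D → . , y D], [D → . L f D], [D' → . D], [L → . , f ,], [L → . y L] }

First, augment the grammar with D' → D
I₀ = CLOSURE({ [D' → . D] }):
  [D' → . D] has the dot before D: add [D → . , y D], [D → . L f D], [D → . , ,]
  [D → . L f D] has the dot before L: add [L → . y L], [L → . , f ,]
No further items can be added.

I₀ = { [D → . , ,], [D → . , y D], [D → . L f D], [D' → . D], [L → . , f ,], [L → . y L] }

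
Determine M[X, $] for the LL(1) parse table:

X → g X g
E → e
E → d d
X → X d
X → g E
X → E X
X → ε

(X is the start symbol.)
X → ε

To find M[X, $], we find productions for X where $ is in the predict set (PREDICT(N → α) = (FIRST(α) \ {ε}) ∪ (FOLLOW(N) if α ⇒* ε)).

Relevant sets:
  FIRST(X) = { 'd', 'e', 'g', ε }
  FIRST(E) = { 'd', 'e' }
  FOLLOW(X) = { $, 'd', 'g' }

X → g X g: PREDICT = { 'g' }
X → X d: PREDICT = { 'd', 'e', 'g' }
X → g E: PREDICT = { 'g' }
X → E X: PREDICT = { 'd', 'e' }
X → ε: PREDICT = { $, 'd', 'g' }
  $ is in predict set, so this production goes in M[X, $]

M[X, $] = X → ε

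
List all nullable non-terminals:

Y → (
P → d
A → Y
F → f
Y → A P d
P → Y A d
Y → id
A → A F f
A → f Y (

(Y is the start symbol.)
There are no ε-productions, so no non-terminal can derive ε.
No non-terminals are nullable.

Answer: None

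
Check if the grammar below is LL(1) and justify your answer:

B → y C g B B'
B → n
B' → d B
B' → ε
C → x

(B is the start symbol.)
A grammar is LL(1) if for each non-terminal N with multiple productions, the predict sets of those productions are pairwise disjoint, where PREDICT(N → α) = (FIRST(α) \ {ε}) ∪ (FOLLOW(N) if α ⇒* ε).

Relevant sets:
  FOLLOW(B') = { $, 'd' }

For B:
  PREDICT(B → y C g B B') = { 'y' }
  PREDICT(B → n) = { 'n' }
For B':
  PREDICT(B' → d B) = { 'd' }
  PREDICT(B' → ε) = { $, 'd' }
C has a single production, so nothing to check there.

Conflict found: Predict set conflict for B': { 'd' }
The grammar is NOT LL(1).

Answer: No. Predict set conflict for B': { 'd' }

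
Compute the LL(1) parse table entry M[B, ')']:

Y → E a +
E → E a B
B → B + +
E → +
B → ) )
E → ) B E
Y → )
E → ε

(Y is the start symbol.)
B → B + +, B → ) )

To find M[B, ')'], we find productions for B where ')' is in the predict set (PREDICT(N → α) = (FIRST(α) \ {ε}) ∪ (FOLLOW(N) if α ⇒* ε)).

Relevant sets:
  FIRST(B) = { ')' }

B → B + +: PREDICT = { ')' }
  ')' is in predict set, so this production goes in M[B, ')']
B → ) ): PREDICT = { ')' }
  ')' is in predict set, so this production goes in M[B, ')']

M[B, ')'] = B → B + +, B → ) )  (a multiply-defined cell — the grammar is not LL(1))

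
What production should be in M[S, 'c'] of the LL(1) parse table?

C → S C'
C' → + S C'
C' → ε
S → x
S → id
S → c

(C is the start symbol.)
To find M[S, 'c'], we find productions for S where 'c' is in the predict set (PREDICT(N → α) = (FIRST(α) \ {ε}) ∪ (FOLLOW(N) if α ⇒* ε)).

S → x: PREDICT = { 'x' }
S → id: PREDICT = { 'id' }
S → c: PREDICT = { 'c' }
  'c' is in predict set, so this production goes in M[S, 'c']

M[S, 'c'] = S → c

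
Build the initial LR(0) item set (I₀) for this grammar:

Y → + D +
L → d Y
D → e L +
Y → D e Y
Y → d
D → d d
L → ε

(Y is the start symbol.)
First, augment the grammar with Y' → Y
I₀ = CLOSURE({ [Y' → . Y] }):
  [Y' → . Y] has the dot before Y: add [Y → . + D +], [Y → . D e Y], [Y → . d]
  [Y → . D e Y] has the dot before D: add [D → . e L +], [D → . d d]
No further items can be added.

I₀ = { [D → . d d], [D → . e L +], [Y → . + D +], [Y → . D e Y], [Y → . d], [Y' → . Y] }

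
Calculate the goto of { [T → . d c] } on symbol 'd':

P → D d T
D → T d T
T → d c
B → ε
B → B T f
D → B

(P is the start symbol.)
{ [T → d . c] }

GOTO(I, 'd') = CLOSURE({ [A → αX.β] : [A → α.Xβ] ∈ I, X = 'd' })

Items with dot before 'd', with the dot advanced:
  [T → . d c] → [T → d . c]
Closure adds nothing (no advanced item has the dot before a non-terminal).

GOTO = { [T → d . c] }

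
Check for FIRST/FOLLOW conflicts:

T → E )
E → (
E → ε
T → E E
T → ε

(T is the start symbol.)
A FIRST/FOLLOW conflict occurs when a non-terminal N has a nullable alternative N → β (β ⇒* ε) and another alternative N → α with FIRST(α) ∩ FOLLOW(N) ≠ ∅: on such a lookahead the parser cannot decide between expanding α and letting N vanish via β.

Nullable non-terminals: E, T.
FIRST sets used below: FIRST(E) = { '(', ε }

E: nullable alternative(s) E → ε; FOLLOW(E) = { $, '(', ')' }
  E → (: FIRST \ {ε} = { '(' } — overlaps FOLLOW(E) on { '(' }: CONFLICT
  E → ε: FIRST \ {ε} = { } — this is the only nullable alternative, skip

T: nullable alternative(s) T → E E, T → ε; FOLLOW(T) = { $ }
  T → E ): FIRST \ {ε} = { '(', ')' } — disjoint from FOLLOW(T)
  T → E E: FIRST \ {ε} = { '(' } — disjoint from FOLLOW(T)
  T → ε: FIRST \ {ε} = { } — disjoint from FOLLOW(T)

So the grammar has 1 FIRST/FOLLOW conflict (marked CONFLICT above).

Answer: Yes. E → '(' with FOLLOW(E) on { '(' }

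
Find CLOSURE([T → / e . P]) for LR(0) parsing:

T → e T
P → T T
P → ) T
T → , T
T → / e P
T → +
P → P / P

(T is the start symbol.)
Start with: [T → / e . P]
  [T → / e . P] has the dot before P: add [P → . T T], [P → . ) T], [P → . P / P]
  [P → . T T] has the dot before T: add [T → . e T], [T → . , T], [T → . / e P], [T → . +]
No further items can be added.

CLOSURE = { [P → . ) T], [P → . P / P], [P → . T T], [T → . +], [T → . , T], [T → . / e P], [T → . e T], [T → / e . P] }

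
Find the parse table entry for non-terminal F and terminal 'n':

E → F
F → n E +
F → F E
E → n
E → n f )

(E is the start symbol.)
F → n E +, F → F E

To find M[F, 'n'], we find productions for F where 'n' is in the predict set (PREDICT(N → α) = (FIRST(α) \ {ε}) ∪ (FOLLOW(N) if α ⇒* ε)).

Relevant sets:
  FIRST(F) = { 'n' }

F → n E +: PREDICT = { 'n' }
  'n' is in predict set, so this production goes in M[F, 'n']
F → F E: PREDICT = { 'n' }
  'n' is in predict set, so this production goes in M[F, 'n']

M[F, 'n'] = F → n E +, F → F E  (a multiply-defined cell — the grammar is not LL(1))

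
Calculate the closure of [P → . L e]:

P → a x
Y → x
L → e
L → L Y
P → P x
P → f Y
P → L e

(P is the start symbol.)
{ [L → . L Y], [L → . e], [P → . L e] }

Start with: [P → . L e]
  [P → . L e] has the dot before L: add [L → . e], [L → . L Y]
No further items can be added.

CLOSURE = { [L → . L Y], [L → . e], [P → . L e] }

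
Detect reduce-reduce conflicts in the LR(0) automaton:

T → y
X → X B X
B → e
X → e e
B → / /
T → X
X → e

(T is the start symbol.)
No reduce-reduce conflicts

Augment with T' → T and build the canonical LR(0) collection (I0 = CLOSURE({[T' → . T]}), then GOTO on every symbol after a dot until no new states appear). It has 11 states:
  I0: { [T → . X], [T → . y], [T' → . T], [X → . X B X], [X → . e e], [X → . e] }  — shift
  I1: { [T' → T .] }  — accept
  I2: { [B → . / /], [B → . e], [T → X .], [X → X . B X] }  — shift, reduce
  I3: { [X → e . e], [X → e .] }  — shift, reduce
  I4: { [T → y .] }  — reduce
  I5: { [X → e e .] }  — reduce
  I6: { [B → / . /] }  — shift
  I7: { [X → . X B X], [X → . e e], [X → . e], [X → X B . X] }  — shift
  I8: { [B → e .] }  — reduce
  I9: { [B → . / /], [B → . e], [X → X . B X], [X → X B X .] }  — shift, reduce
  I10: { [B → / / .] }  — reduce

No state contains more than one complete item.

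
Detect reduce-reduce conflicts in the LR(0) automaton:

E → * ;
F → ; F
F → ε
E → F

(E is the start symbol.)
No reduce-reduce conflicts

Augment with E' → E and build the canonical LR(0) collection (I0 = CLOSURE({[E' → . E]}), then GOTO on every symbol after a dot until no new states appear). It has 7 states:
  I0: { [E → . * ;], [E → . F], [E' → . E], [F → . ; F], [F → .] }  — shift, reduce
  I1: { [E → * . ;] }  — shift
  I2: { [F → . ; F], [F → .], [F → ; . F] }  — shift, reduce
  I3: { [E' → E .] }  — accept
  I4: { [E → F .] }  — reduce
  I5: { [F → ; F .] }  — reduce
  I6: { [E → * ; .] }  — reduce

No state contains more than one complete item.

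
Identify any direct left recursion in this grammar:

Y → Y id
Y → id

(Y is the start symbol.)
Direct left recursion occurs when N → N α for some non-terminal N (the right-hand side begins with the left-hand side itself).

Y → Y id: LEFT RECURSIVE (starts with Y)
Y → id: starts with id

The grammar has direct left recursion on: Y.

Answer: Yes, Y is left-recursive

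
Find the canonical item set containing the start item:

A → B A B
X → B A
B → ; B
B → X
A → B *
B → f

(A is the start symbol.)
First, augment the grammar with A' → A
I₀ = CLOSURE({ [A' → . A] }):
  [A' → . A] has the dot before A: add [A → . B A B], [A → . B *]
  [A → . B A B] has the dot before B: add [B → . ; B], [B → . X], [B → . f]
  [B → . X] has the dot before X: add [X → . B A]
No further items can be added.

I₀ = { [A → . B *], [A → . B A B], [A' → . A], [B → . ; B], [B → . X], [B → . f], [X → . B A] }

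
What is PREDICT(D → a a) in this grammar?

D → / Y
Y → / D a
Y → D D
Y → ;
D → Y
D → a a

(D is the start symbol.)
{ 'a' }

PREDICT(D → a a) = (FIRST(RHS) \ {ε}) ∪ (FOLLOW(D) if ε ∈ FIRST(RHS), i.e. RHS ⇒* ε)
FIRST(a a) = { 'a' }
ε ∉ FIRST(a a), so FOLLOW(D) is not added.
PREDICT(D → a a) = { 'a' }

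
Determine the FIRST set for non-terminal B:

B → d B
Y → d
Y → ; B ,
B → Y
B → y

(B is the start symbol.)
To compute FIRST(B), examine every production with B on the left-hand side, reading each right-hand side left to right until a non-nullable symbol is reached.

FIRST sets of the other non-terminals involved (by the same procedure, iterated to a fixed point):
  FIRST(Y) = { ';', 'd' }

From B → d B:
  - d is a terminal: add 'd' and stop
From B → Y:
  - Y is a non-terminal: add FIRST(Y) \ {ε} = { ';', 'd' }
    Y is not nullable, so stop
From B → y:
  - y is a terminal: add 'y' and stop

Collecting: FIRST(B) = { ';', 'd', 'y' }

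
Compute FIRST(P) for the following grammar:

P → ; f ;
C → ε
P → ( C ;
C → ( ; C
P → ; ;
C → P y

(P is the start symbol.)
{ '(', ';' }

To compute FIRST(P), examine every production with P on the left-hand side, reading each right-hand side left to right until a non-nullable symbol is reached.

From P → ; f ;:
  - ';' is a terminal: add ';' and stop
From P → ( C ;:
  - '(' is a terminal: add '(' and stop
From P → ; ;:
  - ';' is a terminal: add ';' and stop

Collecting: FIRST(P) = { '(', ';' }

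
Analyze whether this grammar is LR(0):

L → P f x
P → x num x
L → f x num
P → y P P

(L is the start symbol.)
A grammar is LR(0) if no state in the canonical LR(0) collection has:
  - both a shift item (dot before a terminal) and a complete item (shift-reduce conflict), or
  - two or more complete items (reduce-reduce conflict; the accept item [L' → L .] counts as a complete item here).

Augment with L' → L and build the canonical LR(0) collection (I0 = CLOSURE({[L' → . L]}), then GOTO on every symbol after a dot until no new states appear). It has 14 states:
  I0: { [L → . P f x], [L → . f x num], [L' → . L], [P → . x num x], [P → . y P P] }  — shift
  I1: { [L' → L .] }  — accept
  I2: { [L → P . f x] }  — shift
  I3: { [L → f . x num] }  — shift
  I4: { [P → x . num x] }  — shift
  I5: { [P → . x num x], [P → . y P P], [P → y . P P] }  — shift
  I6: { [P → . x num x], [P → . y P P], [P → y P . P] }  — shift
  I7: { [P → y P P .] }  — reduce
  I8: { [P → x num . x] }  — shift
  I9: { [P → x num x .] }  — reduce
  I10: { [L → f x . num] }  — shift
  I11: { [L → f x num .] }  — reduce
  I12: { [L → P f . x] }  — shift
  I13: { [L → P f x .] }  — reduce

Every state is either a pure shift/goto state or contains exactly one complete item and nothing to shift — no conflicts. The grammar is LR(0).

Answer: Yes, the grammar is LR(0)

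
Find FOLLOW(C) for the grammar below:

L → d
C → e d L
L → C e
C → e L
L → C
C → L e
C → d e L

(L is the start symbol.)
{ $, 'e' }

To compute FOLLOW(C), find every occurrence of C on a right-hand side N → α C β: add FIRST(β) \ {ε}, and if β is empty or nullable also add FOLLOW(N). Iterate to a fixed point.

In L → C e: C is followed by e, add FIRST(e) \ {ε} = { 'e' }
In L → C: C is at the end, add FOLLOW(L)

The FOLLOW sets referred to above (computed the same way, to a fixed point):
  FOLLOW(L) = { $, 'e' }

Taking the union: FOLLOW(C) = { $, 'e' }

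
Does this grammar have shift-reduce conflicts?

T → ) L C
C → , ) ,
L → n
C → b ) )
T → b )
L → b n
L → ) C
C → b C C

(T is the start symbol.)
No shift-reduce conflicts

A shift-reduce conflict occurs when an LR(0) state has both:
  - a complete (reduce) item [A → α .] (dot at the end), and
  - a shift item [B → β . c γ] (dot before a terminal).

Augment with T' → T and build the canonical LR(0) collection (I0 = CLOSURE({[T' → . T]}), then GOTO on every symbol after a dot until no new states appear). It has 20 states:
  I0: { [T → . ) L C], [T → . b )], [T' → . T] }  — shift
  I1: { [L → . ) C], [L → . b n], [L → . n], [T → ) . L C] }  — shift
  I2: { [T' → T .] }  — accept
  I3: { [T → b . )] }  — shift
  I4: { [T → b ) .] }  — reduce
  I5: { [C → . , ) ,], [C → . b ) )], [C → . b C C], [L → ) . C] }  — shift
  I6: { [C → . , ) ,], [C → . b ) )], [C → . b C C], [T → ) L . C] }  — shift
  I7: { [L → b . n] }  — shift
  I8: { [L → n .] }  — reduce
  I9: { [L → b n .] }  — reduce
  I10: { [C → , . ) ,] }  — shift
  I11: { [T → ) L C .] }  — reduce
  I12: { [C → . , ) ,], [C → . b ) )], [C → . b C C], [C → b . ) )], [C → b . C C] }  — shift
  I13: { [C → b ) . )] }  — shift
  I14: { [C → . , ) ,], [C → . b ) )], [C → . b C C], [C → b C . C] }  — shift
  I15: { [C → b C C .] }  — reduce
  I16: { [C → b ) ) .] }  — reduce
  I17: { [C → , ) . ,] }  — shift
  I18: { [C → , ) , .] }  — reduce
  I19: { [L → ) C .] }  — reduce

No state contains both a complete item and a shift item.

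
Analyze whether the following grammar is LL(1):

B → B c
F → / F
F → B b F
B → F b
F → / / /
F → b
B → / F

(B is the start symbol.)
No. Predict set conflict for B: { '/', 'b' }

Relevant sets:
  FIRST(B) = { '/', 'b' }
  FIRST(F) = { '/', 'b' }

For B:
  PREDICT(B → B c) = { '/', 'b' }
  PREDICT(B → F b) = { '/', 'b' }
  PREDICT(B → '/' F) = { '/' }
For F:
  PREDICT(F → '/' F) = { '/' }
  PREDICT(F → B b F) = { '/', 'b' }
  PREDICT(F → '/' '/' '/') = { '/' }
  PREDICT(F → b) = { 'b' }

Conflict found: Predict set conflict for B: { '/', 'b' }
The grammar is NOT LL(1).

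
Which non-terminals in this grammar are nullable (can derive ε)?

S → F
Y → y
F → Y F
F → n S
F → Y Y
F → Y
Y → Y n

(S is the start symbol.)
None

A non-terminal is nullable if it can derive ε (the empty string): either it has an ε-production, or it has a production whose right-hand side consists entirely of nullable non-terminals.

There are no ε-productions, so no non-terminal can derive ε.
No non-terminals are nullable.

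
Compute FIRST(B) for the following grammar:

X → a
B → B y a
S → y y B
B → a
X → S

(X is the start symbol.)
To compute FIRST(B), examine every production with B on the left-hand side, reading each right-hand side left to right until a non-nullable symbol is reached.

From B → B y a:
  - B is the symbol being defined: contributes nothing new
    B is not nullable, so stop
From B → a:
  - a is a terminal: add 'a' and stop

Collecting: FIRST(B) = { 'a' }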